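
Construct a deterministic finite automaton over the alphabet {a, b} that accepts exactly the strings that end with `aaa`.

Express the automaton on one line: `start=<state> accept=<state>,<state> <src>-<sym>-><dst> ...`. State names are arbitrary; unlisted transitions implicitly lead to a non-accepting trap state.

Remember how much of `aaa` the current input suffix matches. State q0 means no match yet; q1 means the last symbol is `a`; q2 means the last 2 symbols are `aa`; q3 means the last 3 symbols are `aaa`. Only q3 accepts. On a mismatch, fall back to the longest proper suffix that is still a prefix of `aaa`.
A 4-state machine:
        a   b  
>  q0   q1  q0 
   q1   q2  q0 
   q2   q3  q0 
 * q3   q3  q0 
(> = start, * = accepting)

start=q0 accept=q3 q0-a->q1 q0-b->q0 q1-a->q2 q1-b->q0 q2-a->q3 q2-b->q0 q3-a->q3 q3-b->q0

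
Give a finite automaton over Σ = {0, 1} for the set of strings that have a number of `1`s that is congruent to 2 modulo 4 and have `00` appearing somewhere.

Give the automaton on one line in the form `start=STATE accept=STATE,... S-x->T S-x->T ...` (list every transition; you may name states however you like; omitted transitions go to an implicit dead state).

start=S0 accept=S9 S0-0->S1 S0-1->S2 S1-0->S3 S1-1->S2 S2-0->S4 S2-1->S5 S3-0->S3 S3-1->S6 S4-0->S6 S4-1->S5 S5-0->S7 S5-1->S8 S6-0->S6 S6-1->S9 S7-0->S9 S7-1->S8 S8-0->S10 S8-1->S0 S9-0->S9 S9-1->S11 S10-0->S11 S10-1->S0 S11-0->S11 S11-1->S3

Handle the two conditions separately and then intersect. One (4 states) tracks the count of `1`s modulo 4; the other (3 states) tracks whether and how much of `00` has been seen. Each combined state is a pair, one component from each; accept when both components accept.
12 states suffice.
          0    1  
>  S0     S1   S2 
   S1     S3   S2 
   S2     S4   S5 
   S3     S3   S6 
   S4     S6   S5 
   S5     S7   S8 
   S6     S6   S9 
   S7     S9   S8 
   S8    S10   S0 
 * S9     S9  S11 
   S10   S11   S0 
   S11   S11   S3 
(> = start, * = accepting)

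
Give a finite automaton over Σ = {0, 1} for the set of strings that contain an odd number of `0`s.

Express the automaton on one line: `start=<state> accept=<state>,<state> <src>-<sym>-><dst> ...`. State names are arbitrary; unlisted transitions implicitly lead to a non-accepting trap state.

Keep the running count of `0`s modulo 2: each `0` advances along the cycle s0 → s1 → s0 while other symbols loop. Accept at s1.
2 states suffice.
        0   1  
>  s0   s1  s0 
 * s1   s0  s1 
(> = start, * = accepting)

start=s0 accept=s1 s0-0->s1 s0-1->s0 s1-0->s0 s1-1->s1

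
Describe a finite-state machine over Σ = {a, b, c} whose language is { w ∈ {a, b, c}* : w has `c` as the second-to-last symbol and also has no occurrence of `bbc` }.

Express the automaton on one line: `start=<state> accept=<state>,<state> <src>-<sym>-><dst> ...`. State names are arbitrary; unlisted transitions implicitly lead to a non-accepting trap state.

start=q0 accept=q10,q11,q12 q0-a->q1 q0-b->q2 q0-c->q3 q1-a->q4 q1-b->q5 q1-c->q6 q2-a->q7 q2-b->q8 q2-c->q9 q3-a->q10 q3-b->q11 q3-c->q12 q4-a->q4 q4-b->q5 q4-c->q6 q5-a->q7 q5-b->q8 q5-c->q9 q6-a->q10 q6-b->q11 q6-c->q12 q7-a->q4 q7-b->q5 q7-c->q6 q8-a->q7 q8-b->q8 q8-c->q13 q9-a->q10 q9-b->q11 q9-c->q12 q10-a->q4 q10-b->q5 q10-c->q6 q11-a->q7 q11-b->q8 q11-c->q9 q12-a->q10 q12-b->q11 q12-c->q12 q13-a->q14 q13-b->q15 q13-c->q16 q14-a->q17 q14-b->q18 q14-c->q19 q15-a->q20 q15-b->q21 q15-c->q13 q16-a->q14 q16-b->q15 q16-c->q16 q17-a->q17 q17-b->q18 q17-c->q19 q18-a->q20 q18-b->q21 q18-c->q13 q19-a->q14 q19-b->q15 q19-c->q16 q20-a->q17 q20-b->q18 q20-c->q19 q21-a->q20 q21-b->q21 q21-c->q13

Handle the two conditions separately and then intersect. One (13 states) tracks the last 2 symbols read; the other (4 states) tracks partial matches of the forbidden pattern `bbc`. Each combined state is a pair, one component from each; accept when both components accept.
A 22-state machine:
          a    b    c  
>  q0     q1   q2   q3 
   q1     q4   q5   q6 
   q2     q7   q8   q9 
   q3    q10  q11  q12 
   q4     q4   q5   q6 
   q5     q7   q8   q9 
   q6    q10  q11  q12 
   q7     q4   q5   q6 
   q8     q7   q8  q13 
   q9    q10  q11  q12 
 * q10    q4   q5   q6 
 * q11    q7   q8   q9 
 * q12   q10  q11  q12 
   q13   q14  q15  q16 
   q14   q17  q18  q19 
   q15   q20  q21  q13 
   q16   q14  q15  q16 
   q17   q17  q18  q19 
   q18   q20  q21  q13 
   q19   q14  q15  q16 
   q20   q17  q18  q19 
   q21   q20  q21  q13 
(> = start, * = accepting)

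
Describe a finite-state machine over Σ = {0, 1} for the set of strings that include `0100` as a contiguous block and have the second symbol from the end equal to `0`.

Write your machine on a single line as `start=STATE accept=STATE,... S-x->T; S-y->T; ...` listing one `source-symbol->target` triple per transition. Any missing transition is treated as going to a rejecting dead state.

Run two small machines in parallel and take their product. The first has 5 states tracking whether and how much of `0100` has been seen; the second has 7 states tracking the last 2 symbols read. A product state is a pair (one from each), accepting exactly when both do. After merging equivalent states the machine shrinks.
With 8 states:
       0  1 
>  A   B  A 
   B   B  C 
   C   D  A 
   D   E  C 
 * E   E  F 
 * F   G  H 
   G   E  F 
   H   G  H 
(> = start, * = accepting)

start=A; accept=E,F; A-0->B; A-1->A; B-0->B; B-1->C; C-0->D; C-1->A; D-0->E; D-1->C; E-0->E; E-1->F; F-0->G; F-1->H; G-0->E; G-1->F; H-0->G; H-1->H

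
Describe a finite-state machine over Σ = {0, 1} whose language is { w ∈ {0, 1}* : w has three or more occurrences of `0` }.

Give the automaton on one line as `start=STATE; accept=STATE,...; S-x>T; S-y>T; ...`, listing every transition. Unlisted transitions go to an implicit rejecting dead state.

Only the number of `0`s matters, and only up to 4. Make a chain A → B → C → D → E advanced by each `0` (with E absorbing); every other symbol self-loops. The accepting set is {D, E}.
5 states suffice.
       0  1 
>  A   B  A 
   B   C  B 
   C   D  C 
 * D   E  D 
 * E   E  E 
(> = start, * = accepting)

start=A; accept=D,E; A-0>B; A-1>A; B-0>C; B-1>B; C-0>D; C-1>C; D-0>E; D-1>D; E-0>E; E-1>E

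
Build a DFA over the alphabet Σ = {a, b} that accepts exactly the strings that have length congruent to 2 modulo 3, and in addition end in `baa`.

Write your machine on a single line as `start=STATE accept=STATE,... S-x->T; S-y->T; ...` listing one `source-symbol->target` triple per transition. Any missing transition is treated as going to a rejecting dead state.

Build one automaton per condition and run them in lockstep. The first has 3 states tracking the input length modulo 3; the second has 4 states tracking how much of the suffix `baa` has currently been matched. A product state is a pair (one from each), accepting exactly when both do.
With 12 states:
          a    b  
>  S0     S1   S2 
   S1     S3   S4 
   S2     S5   S4 
   S3     S0   S6 
   S4     S7   S6 
   S5     S8   S6 
   S6     S9   S2 
   S7    S10   S2 
   S8     S1   S2 
   S9    S11   S4 
   S10    S3   S4 
 * S11    S0   S6 
(> = start, * = accepting)

start=S0; accept=S11; S0-a->S1; S0-b->S2; S1-a->S3; S1-b->S4; S2-a->S5; S2-b->S4; S3-a->S0; S3-b->S6; S4-a->S7; S4-b->S6; S5-a->S8; S5-b->S6; S6-a->S9; S6-b->S2; S7-a->S10; S7-b->S2; S8-a->S1; S8-b->S2; S9-a->S11; S9-b->S4; S10-a->S3; S10-b->S4; S11-a->S0; S11-b->S6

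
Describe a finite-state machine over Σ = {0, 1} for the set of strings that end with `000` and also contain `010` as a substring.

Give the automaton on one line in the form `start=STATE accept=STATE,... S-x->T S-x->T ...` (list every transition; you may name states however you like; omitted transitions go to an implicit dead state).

Run two small machines in parallel and take their product. One (4 states) tracks how much of the suffix `000` has currently been matched; the other (4 states) tracks whether and how much of `010` has been seen. Each combined state is a pair, one component from each; accept when both components accept. After merging equivalent states the machine shrinks.
With 7 states:
        0   1  
>  q0   q1  q0 
   q1   q1  q2 
   q2   q3  q0 
   q3   q4  q5 
   q4   q6  q5 
   q5   q3  q5 
 * q6   q6  q5 
(> = start, * = accepting)

start=q0 accept=q6 q0-0->q1 q0-1->q0 q1-0->q1 q1-1->q2 q2-0->q3 q2-1->q0 q3-0->q4 q3-1->q5 q4-0->q6 q4-1->q5 q5-0->q3 q5-1->q5 q6-0->q6 q6-1->q5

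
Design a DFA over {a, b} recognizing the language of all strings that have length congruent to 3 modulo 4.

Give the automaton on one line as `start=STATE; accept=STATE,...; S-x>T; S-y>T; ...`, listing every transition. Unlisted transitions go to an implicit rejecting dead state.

start=q0; accept=q3; q0-a>q1; q0-b>q1; q1-a>q2; q1-b>q2; q2-a>q3; q2-b>q3; q3-a>q0; q3-b>q0

Count input length modulo 4: every symbol advances one step around the cycle q0 → q1 → q2 → q3 → q0. Accept at q3.
4 states suffice.
        a   b  
>  q0   q1  q1 
   q1   q2  q2 
   q2   q3  q3 
 * q3   q0  q0 
(> = start, * = accepting)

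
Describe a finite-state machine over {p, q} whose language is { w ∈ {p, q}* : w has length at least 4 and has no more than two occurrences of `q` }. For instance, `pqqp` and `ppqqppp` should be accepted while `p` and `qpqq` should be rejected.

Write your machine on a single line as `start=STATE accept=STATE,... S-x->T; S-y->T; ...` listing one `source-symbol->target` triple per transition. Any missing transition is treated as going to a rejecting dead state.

Build one automaton per condition and run them in lockstep. One (6 states) tracks the input length, saturating at 5; the other (4 states) tracks the count of `q`s, saturating at 3. Each combined state is a pair, one component from each; accept when both components accept.
          p    q  
>  s0     s1   s2 
   s1     s3   s4 
   s2     s4   s5 
   s3     s6   s7 
   s4     s7   s8 
   s5     s8   s9 
   s6    s10  s11 
   s7    s11  s12 
   s8    s12  s13 
   s9    s13  s13 
 * s10   s14  s15 
 * s11   s15  s16 
 * s12   s16  s17 
   s13   s17  s17 
 * s14   s14  s15 
 * s15   s15  s16 
 * s16   s16  s17 
   s17   s17  s17 
(> = start, * = accepting)

start=s0; accept=s10,s11,s12,s14,s15,s16; s0-p->s1; s0-q->s2; s1-p->s3; s1-q->s4; s2-p->s4; s2-q->s5; s3-p->s6; s3-q->s7; s4-p->s7; s4-q->s8; s5-p->s8; s5-q->s9; s6-p->s10; s6-q->s11; s7-p->s11; s7-q->s12; s8-p->s12; s8-q->s13; s9-p->s13; s9-q->s13; s10-p->s14; s10-q->s15; s11-p->s15; s11-q->s16; s12-p->s16; s12-q->s17; s13-p->s17; s13-q->s17; s14-p->s14; s14-q->s15; s15-p->s15; s15-q->s16; s16-p->s16; s16-q->s17; s17-p->s17; s17-q->s17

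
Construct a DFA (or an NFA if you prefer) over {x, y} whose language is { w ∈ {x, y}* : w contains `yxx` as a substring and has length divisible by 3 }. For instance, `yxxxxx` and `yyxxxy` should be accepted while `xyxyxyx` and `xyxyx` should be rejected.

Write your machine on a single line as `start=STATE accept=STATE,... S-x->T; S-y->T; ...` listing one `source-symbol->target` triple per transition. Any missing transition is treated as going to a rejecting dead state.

Handle the two conditions separately and then intersect. The first has 4 states tracking whether and how much of `yxx` has been seen; the second has 3 states tracking the input length modulo 3. A product state is a pair (one from each), accepting exactly when both do.
A 12-state machine:
          x    y  
>  s0     s1   s2 
   s1     s3   s4 
   s2     s5   s4 
   s3     s0   s6 
   s4     s7   s6 
   s5     s8   s6 
   s6     s9   s2 
   s7    s10   s2 
 * s8    s10  s10 
   s9    s11   s4 
   s10   s11  s11 
   s11    s8   s8 
(> = start, * = accepting)

start=s0; accept=s8; s0-x->s1; s0-y->s2; s1-x->s3; s1-y->s4; s2-x->s5; s2-y->s4; s3-x->s0; s3-y->s6; s4-x->s7; s4-y->s6; s5-x->s8; s5-y->s6; s6-x->s9; s6-y->s2; s7-x->s10; s7-y->s2; s8-x->s10; s8-y->s10; s9-x->s11; s9-y->s4; s10-x->s11; s10-y->s11; s11-x->s8; s11-y->s8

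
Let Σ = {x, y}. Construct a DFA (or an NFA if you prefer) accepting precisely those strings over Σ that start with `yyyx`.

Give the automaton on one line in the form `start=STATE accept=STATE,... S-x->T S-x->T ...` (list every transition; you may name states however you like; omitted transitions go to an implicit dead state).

start=A accept=E A-x->F A-y->B B-x->F B-y->C C-x->F C-y->D D-x->E D-y->F E-x->E E-y->E F-x->F F-y->F

Walk along `yyyx` while the input agrees: from A take `y` to B, and so on. Any deviation drops to the rejecting sink F. Once E is reached the prefix is confirmed and every continuation is accepted.
With 6 states:
       x  y 
>  A   F  B 
   B   F  C 
   C   F  D 
   D   E  F 
 * E   E  E 
   F   F  F 
(> = start, * = accepting)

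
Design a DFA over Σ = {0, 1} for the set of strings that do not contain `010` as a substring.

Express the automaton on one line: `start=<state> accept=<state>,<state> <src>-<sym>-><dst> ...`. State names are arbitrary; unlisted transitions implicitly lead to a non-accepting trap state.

Track partial matches of the forbidden pattern `010`. State D is a dead state reached once `010` has occurred; every other state accepts. A means no part of `010` is currently matched.
A 4-state machine:
       0  1 
>* A   B  A 
 * B   B  C 
 * C   D  A 
   D   D  D 
(> = start, * = accepting)

start=A accept=A,B,C A-0->B A-1->A B-0->B B-1->C C-0->D C-1->A D-0->D D-1->D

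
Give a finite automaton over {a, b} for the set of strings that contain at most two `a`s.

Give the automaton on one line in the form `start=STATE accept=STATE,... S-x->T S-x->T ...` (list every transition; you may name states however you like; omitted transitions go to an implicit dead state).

Count `a`s, saturating at 3: states s0 through s2 mean 0 through 2 `a`s seen; s3 means more than 2. Each `a` increments (capped at s3); other symbols loop. Accept from {s0, s1, s2}.
With 4 states:
        a   b  
>* s0   s1  s0 
 * s1   s2  s1 
 * s2   s3  s2 
   s3   s3  s3 
(> = start, * = accepting)

start=s0 accept=s0,s1,s2 s0-a->s1 s0-b->s0 s1-a->s2 s1-b->s1 s2-a->s3 s2-b->s2 s3-a->s3 s3-b->s3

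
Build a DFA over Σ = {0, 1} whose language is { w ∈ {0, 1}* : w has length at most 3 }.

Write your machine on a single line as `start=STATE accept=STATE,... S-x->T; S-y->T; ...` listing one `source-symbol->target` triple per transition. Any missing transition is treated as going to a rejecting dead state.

start=q0; accept=q0,q1,q2,q3; q0-0->q1; q0-1->q1; q1-0->q2; q1-1->q2; q2-0->q3; q2-1->q3; q3-0->q4; q3-1->q4; q4-0->q4; q4-1->q4

We only need to distinguish lengths 0, 1, …, 3, and '>3'. Chain q0 → q1 → q2 → q3 → q4 on every symbol, with q4 looping. Accepting states: {q0, q1, q2, q3}.
5 states suffice.
        0   1  
>* q0   q1  q1 
 * q1   q2  q2 
 * q2   q3  q3 
 * q3   q4  q4 
   q4   q4  q4 
(> = start, * = accepting)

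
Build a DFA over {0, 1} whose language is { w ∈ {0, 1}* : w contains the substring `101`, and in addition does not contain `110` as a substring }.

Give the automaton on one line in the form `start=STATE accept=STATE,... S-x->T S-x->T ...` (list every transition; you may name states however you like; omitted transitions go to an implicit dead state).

start=s0 accept=s4,s5,s6 s0-0->s0 s0-1->s1 s1-0->s2 s1-1->s3 s2-0->s0 s2-1->s4 s3-0->s3 s3-1->s3 s4-0->s5 s4-1->s6 s5-0->s5 s5-1->s4 s6-0->s3 s6-1->s6

Handle the two conditions separately and then intersect. The first has 4 states tracking whether and how much of `101` has been seen; the second has 4 states tracking partial matches of the forbidden pattern `110`. A product state is a pair (one from each), accepting exactly when both do. After merging equivalent states the machine shrinks.
7 states suffice.
        0   1  
>  s0   s0  s1 
   s1   s2  s3 
   s2   s0  s4 
   s3   s3  s3 
 * s4   s5  s6 
 * s5   s5  s4 
 * s6   s3  s6 
(> = start, * = accepting)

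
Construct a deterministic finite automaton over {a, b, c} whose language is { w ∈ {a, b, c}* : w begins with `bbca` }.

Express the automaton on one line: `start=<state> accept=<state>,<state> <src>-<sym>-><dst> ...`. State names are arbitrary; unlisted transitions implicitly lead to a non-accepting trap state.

Walk along `bbca` while the input agrees: from S0 take `b` to S1, and so on. Any deviation drops to the rejecting sink S5. Once S4 is reached the prefix is confirmed and every continuation is accepted.
A 6-state machine:
        a   b   c  
>  S0   S5  S1  S5 
   S1   S5  S2  S5 
   S2   S5  S5  S3 
   S3   S4  S5  S5 
 * S4   S4  S4  S4 
   S5   S5  S5  S5 
(> = start, * = accepting)

start=S0 accept=S4 S0-a->S5 S0-b->S1 S0-c->S5 S1-a->S5 S1-b->S2 S1-c->S5 S2-a->S5 S2-b->S5 S2-c->S3 S3-a->S4 S3-b->S5 S3-c->S5 S4-a->S4 S4-b->S4 S4-c->S4 S5-a->S5 S5-b->S5 S5-c->S5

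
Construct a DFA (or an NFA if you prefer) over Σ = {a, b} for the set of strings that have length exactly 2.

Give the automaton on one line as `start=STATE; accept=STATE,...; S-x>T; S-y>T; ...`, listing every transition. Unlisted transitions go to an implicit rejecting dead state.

We only need to distinguish lengths 0, 1, …, 2, and '>2'. Chain s0 → s1 → s2 → s3 on every symbol, with s3 looping. Accepting states: {s2}.
With 4 states:
        a   b  
>  s0   s1  s1 
   s1   s2  s2 
 * s2   s3  s3 
   s3   s3  s3 
(> = start, * = accepting)

start=s0; accept=s2; s0-a>s1; s0-b>s1; s1-a>s2; s1-b>s2; s2-a>s3; s2-b>s3; s3-a>s3; s3-b>s3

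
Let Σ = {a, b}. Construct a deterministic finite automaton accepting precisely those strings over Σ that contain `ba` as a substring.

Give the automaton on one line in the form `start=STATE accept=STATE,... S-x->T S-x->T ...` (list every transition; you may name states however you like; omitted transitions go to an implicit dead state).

Track how much of `ba` has been matched so far: state q0 is no progress, q2 is the absorbing accept state reached once `ba` has occurred. Intermediate states record partial matches; on a mismatch, fall back to the longest reusable overlap.
3 states suffice.
        a   b  
>  q0   q0  q1 
   q1   q2  q1 
 * q2   q2  q2 
(> = start, * = accepting)

start=q0 accept=q2 q0-a->q0 q0-b->q1 q1-a->q2 q1-b->q1 q2-a->q2 q2-b->q2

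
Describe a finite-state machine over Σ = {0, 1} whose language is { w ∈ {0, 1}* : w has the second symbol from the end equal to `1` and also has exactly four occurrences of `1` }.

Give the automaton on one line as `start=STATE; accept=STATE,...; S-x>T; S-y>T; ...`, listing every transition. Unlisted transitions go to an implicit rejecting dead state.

Build one automaton per condition and run them in lockstep. The first has 7 states tracking the last 2 symbols read; the second has 6 states tracking the count of `1`s, saturating at 5. A product state is a pair (one from each), accepting exactly when both do. Equivalent product states are then merged.
        0   1  
>  s0   s0  s1 
   s1   s1  s2 
   s2   s2  s3 
   s3   s4  s5 
   s4   s4  s6 
 * s5   s7  s8 
   s6   s7  s8 
 * s7   s8  s8 
   s8   s8  s8 
(> = start, * = accepting)

start=s0; accept=s5,s7; s0-0>s0; s0-1>s1; s1-0>s1; s1-1>s2; s2-0>s2; s2-1>s3; s3-0>s4; s3-1>s5; s4-0>s4; s4-1>s6; s5-0>s7; s5-1>s8; s6-0>s7; s6-1>s8; s7-0>s8; s7-1>s8; s8-0>s8; s8-1>s8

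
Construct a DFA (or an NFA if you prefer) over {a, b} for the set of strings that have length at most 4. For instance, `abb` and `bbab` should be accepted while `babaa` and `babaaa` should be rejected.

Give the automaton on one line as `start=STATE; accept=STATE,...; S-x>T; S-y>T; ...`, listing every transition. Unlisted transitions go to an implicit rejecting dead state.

Count input length up to 5: every symbol moves from S0 toward S5, which means 'more than 4' and absorbs. Accept from {S0, S1, S2, S3, S4}.
A 6-state machine:
        a   b  
>* S0   S1  S1 
 * S1   S2  S2 
 * S2   S3  S3 
 * S3   S4  S4 
 * S4   S5  S5 
   S5   S5  S5 
(> = start, * = accepting)

start=S0; accept=S0,S1,S2,S3,S4; S0-a>S1; S0-b>S1; S1-a>S2; S1-b>S2; S2-a>S3; S2-b>S3; S3-a>S4; S3-b>S4; S4-a>S5; S4-b>S5; S5-a>S5; S5-b>S5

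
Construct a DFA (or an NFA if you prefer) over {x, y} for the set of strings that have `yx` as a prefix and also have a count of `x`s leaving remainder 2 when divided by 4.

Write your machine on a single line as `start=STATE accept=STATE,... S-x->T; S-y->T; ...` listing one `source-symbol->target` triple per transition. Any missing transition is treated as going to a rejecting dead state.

start=A; accept=E; A-x->B; A-y->C; B-x->B; B-y->B; C-x->D; C-y->B; D-x->E; D-y->D; E-x->F; E-y->E; F-x->G; F-y->F; G-x->D; G-y->G

Handle the two conditions separately and then intersect. One (4 states) tracks whether the input so far still matches the prefix `yx`; the other (4 states) tracks the count of `x`s modulo 4. Each combined state is a pair, one component from each; accept when both components accept. After merging equivalent states the machine shrinks.
With 7 states:
       x  y 
>  A   B  C 
   B   B  B 
   C   D  B 
   D   E  D 
 * E   F  E 
   F   G  F 
   G   D  G 
(> = start, * = accepting)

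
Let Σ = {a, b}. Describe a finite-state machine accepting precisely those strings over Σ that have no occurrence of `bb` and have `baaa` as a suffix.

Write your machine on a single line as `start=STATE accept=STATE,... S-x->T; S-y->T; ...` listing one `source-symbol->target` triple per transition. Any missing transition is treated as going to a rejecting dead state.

start=q0; accept=q6; q0-a->q0; q0-b->q1; q1-a->q2; q1-b->q3; q2-a->q4; q2-b->q1; q3-a->q5; q3-b->q3; q4-a->q6; q4-b->q1; q5-a->q7; q5-b->q3; q6-a->q0; q6-b->q1; q7-a->q8; q7-b->q3; q8-a->q9; q8-b->q3; q9-a->q9; q9-b->q3

Handle the two conditions separately and then intersect. The first has 3 states tracking partial matches of the forbidden pattern `bb`; the second has 5 states tracking how much of the suffix `baaa` has currently been matched. A product state is a pair (one from each), accepting exactly when both do.
        a   b  
>  q0   q0  q1 
   q1   q2  q3 
   q2   q4  q1 
   q3   q5  q3 
   q4   q6  q1 
   q5   q7  q3 
 * q6   q0  q1 
   q7   q8  q3 
   q8   q9  q3 
   q9   q9  q3 
(> = start, * = accepting)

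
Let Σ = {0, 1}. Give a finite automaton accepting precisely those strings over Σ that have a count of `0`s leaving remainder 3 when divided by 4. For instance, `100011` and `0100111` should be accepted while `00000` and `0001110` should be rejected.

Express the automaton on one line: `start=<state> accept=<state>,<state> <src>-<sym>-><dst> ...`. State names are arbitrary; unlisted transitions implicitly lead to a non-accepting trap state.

start=A accept=D A-0->B A-1->A B-0->C B-1->B C-0->D C-1->C D-0->A D-1->D

The only thing that matters is how many `0`s have appeared, reduced mod 4. Use one state per residue: A for 0, …, D for 3. Reading `0` moves to the next residue; anything else stays put. D is accepting.
With 4 states:
       0  1 
>  A   B  A 
   B   C  B 
   C   D  C 
 * D   A  D 
(> = start, * = accepting)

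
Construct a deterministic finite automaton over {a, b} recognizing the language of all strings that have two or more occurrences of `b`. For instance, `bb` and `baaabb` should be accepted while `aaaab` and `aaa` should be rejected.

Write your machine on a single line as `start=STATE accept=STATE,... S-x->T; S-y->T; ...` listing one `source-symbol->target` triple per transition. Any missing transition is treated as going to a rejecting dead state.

start=s0; accept=s2,s3; s0-a->s0; s0-b->s1; s1-a->s1; s1-b->s2; s2-a->s2; s2-b->s3; s3-a->s3; s3-b->s3

Only the number of `b`s matters, and only up to 3. Make a chain s0 → s1 → s2 → s3 advanced by each `b` (with s3 absorbing); every other symbol self-loops. The accepting set is {s2, s3}.
With 4 states:
        a   b  
>  s0   s0  s1 
   s1   s1  s2 
 * s2   s2  s3 
 * s3   s3  s3 
(> = start, * = accepting)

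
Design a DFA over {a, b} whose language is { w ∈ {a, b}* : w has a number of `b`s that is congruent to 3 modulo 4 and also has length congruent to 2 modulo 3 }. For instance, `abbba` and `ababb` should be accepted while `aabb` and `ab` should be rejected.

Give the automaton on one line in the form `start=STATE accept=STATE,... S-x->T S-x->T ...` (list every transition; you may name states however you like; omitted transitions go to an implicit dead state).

Run two small machines in parallel and take their product. The first has 4 states tracking the count of `b`s modulo 4; the second has 3 states tracking the input length modulo 3. A product state is a pair (one from each), accepting exactly when both do.
12 states suffice.
          a    b  
>  q0     q1   q2 
   q1     q3   q4 
   q2     q4   q5 
   q3     q0   q6 
   q4     q6   q7 
   q5     q7   q8 
   q6     q2   q9 
   q7     q9  q10 
   q8    q10   q1 
   q9     q5  q11 
   q10   q11   q3 
 * q11    q8   q0 
(> = start, * = accepting)

start=q0 accept=q11 q0-a->q1 q0-b->q2 q1-a->q3 q1-b->q4 q2-a->q4 q2-b->q5 q3-a->q0 q3-b->q6 q4-a->q6 q4-b->q7 q5-a->q7 q5-b->q8 q6-a->q2 q6-b->q9 q7-a->q9 q7-b->q10 q8-a->q10 q8-b->q1 q9-a->q5 q9-b->q11 q10-a->q11 q10-b->q3 q11-a->q8 q11-b->q0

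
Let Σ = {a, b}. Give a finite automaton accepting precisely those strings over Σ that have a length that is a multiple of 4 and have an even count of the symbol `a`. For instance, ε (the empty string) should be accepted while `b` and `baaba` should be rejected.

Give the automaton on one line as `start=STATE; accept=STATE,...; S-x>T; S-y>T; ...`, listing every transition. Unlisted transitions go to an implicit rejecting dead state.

Run two small machines in parallel and take their product. One (4 states) tracks the input length modulo 4; the other (2 states) tracks the count of `a`s modulo 2. Each combined state is a pair, one component from each; accept when both components accept.
8 states suffice.
        a   b  
>* s0   s1  s2 
   s1   s3  s4 
   s2   s4  s3 
   s3   s5  s6 
   s4   s6  s5 
   s5   s0  s7 
   s6   s7  s0 
   s7   s2  s1 
(> = start, * = accepting)

start=s0; accept=s0; s0-a>s1; s0-b>s2; s1-a>s3; s1-b>s4; s2-a>s4; s2-b>s3; s3-a>s5; s3-b>s6; s4-a>s6; s4-b>s5; s5-a>s0; s5-b>s7; s6-a>s7; s6-b>s0; s7-a>s2; s7-b>s1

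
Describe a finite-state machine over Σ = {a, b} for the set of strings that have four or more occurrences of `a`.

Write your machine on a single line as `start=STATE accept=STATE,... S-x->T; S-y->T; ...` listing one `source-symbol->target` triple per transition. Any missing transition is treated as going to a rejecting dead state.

start=q0; accept=q4,q5; q0-a->q1; q0-b->q0; q1-a->q2; q1-b->q1; q2-a->q3; q2-b->q2; q3-a->q4; q3-b->q3; q4-a->q5; q4-b->q4; q5-a->q5; q5-b->q5

Count `a`s, saturating at 5: states q0 through q4 mean 0 through 4 `a`s seen; q5 means more than 4. Each `a` increments (capped at q5); other symbols loop. Accept from {q4, q5}.
With 6 states:
        a   b  
>  q0   q1  q0 
   q1   q2  q1 
   q2   q3  q2 
   q3   q4  q3 
 * q4   q5  q4 
 * q5   q5  q5 
(> = start, * = accepting)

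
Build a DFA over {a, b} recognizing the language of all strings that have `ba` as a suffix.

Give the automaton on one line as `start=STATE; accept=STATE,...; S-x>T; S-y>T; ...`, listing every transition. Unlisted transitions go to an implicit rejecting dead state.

start=s0; accept=s2; s0-a>s0; s0-b>s1; s1-a>s2; s1-b>s1; s2-a>s0; s2-b>s1

Let each state record the length of the longest suffix of the input read so far that is also a prefix of `ba`. s1 means the last symbol is `b`; s2 means the last 2 symbols are `ba`. Accept only at s2, where the string currently ends in `ba`.
A 3-state machine:
        a   b  
>  s0   s0  s1 
   s1   s2  s1 
 * s2   s0  s1 
(> = start, * = accepting)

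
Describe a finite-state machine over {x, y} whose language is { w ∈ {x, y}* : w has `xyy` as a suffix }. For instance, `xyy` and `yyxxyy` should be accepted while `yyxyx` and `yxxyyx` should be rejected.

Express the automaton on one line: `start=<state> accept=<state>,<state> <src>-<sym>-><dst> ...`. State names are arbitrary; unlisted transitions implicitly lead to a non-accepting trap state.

Let each state record the length of the longest suffix of the input read so far that is also a prefix of `xyy`. B means the last symbol is `x`; C means the last 2 symbols are `xy`; D means the last 3 symbols are `xyy`. Accept only at D, where the string currently ends in `xyy`.
A 4-state machine:
       x  y 
>  A   B  A 
   B   B  C 
   C   B  D 
 * D   B  A 
(> = start, * = accepting)

start=A accept=D A-x->B A-y->A B-x->B B-y->C C-x->B C-y->D D-x->B D-y->A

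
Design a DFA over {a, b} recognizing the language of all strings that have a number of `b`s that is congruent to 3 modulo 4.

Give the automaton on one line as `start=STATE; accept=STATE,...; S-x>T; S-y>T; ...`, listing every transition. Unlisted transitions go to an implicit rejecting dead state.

The only thing that matters is how many `b`s have appeared, reduced mod 4. Use one state per residue: S0 for 0, …, S3 for 3. Reading `b` moves to the next residue; anything else stays put. S3 is accepting.
A 4-state machine:
        a   b  
>  S0   S0  S1 
   S1   S1  S2 
   S2   S2  S3 
 * S3   S3  S0 
(> = start, * = accepting)

start=S0; accept=S3; S0-a>S0; S0-b>S1; S1-a>S1; S1-b>S2; S2-a>S2; S2-b>S3; S3-a>S3; S3-b>S0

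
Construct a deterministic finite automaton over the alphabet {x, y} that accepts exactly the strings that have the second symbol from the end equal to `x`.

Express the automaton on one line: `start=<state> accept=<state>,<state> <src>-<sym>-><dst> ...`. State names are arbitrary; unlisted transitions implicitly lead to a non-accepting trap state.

start=S0 accept=S3,S4 S0-x->S1 S0-y->S2 S1-x->S3 S1-y->S4 S2-x->S5 S2-y->S6 S3-x->S3 S3-y->S4 S4-x->S5 S4-y->S6 S5-x->S3 S5-y->S4 S6-x->S5 S6-y->S6

Because acceptance depends on a position counted from the end, the machine has to buffer the most recent 2 symbols. Make each state the string of the last up-to-2 symbols read; on input `x` shift the window left and append `x`. Accept when the buffered window has length 2 and begins with `x`.
7 states suffice.
        x   y  
>  S0   S1  S2 
   S1   S3  S4 
   S2   S5  S6 
 * S3   S3  S4 
 * S4   S5  S6 
   S5   S3  S4 
   S6   S5  S6 
(> = start, * = accepting)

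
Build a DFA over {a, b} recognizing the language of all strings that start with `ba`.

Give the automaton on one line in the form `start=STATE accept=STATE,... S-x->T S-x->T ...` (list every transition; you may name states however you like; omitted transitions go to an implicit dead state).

Walk along `ba` while the input agrees: from q0 take `b` to q1, and so on. Any deviation drops to the rejecting sink q3. Once q2 is reached the prefix is confirmed and every continuation is accepted.
With 4 states:
        a   b  
>  q0   q3  q1 
   q1   q2  q3 
 * q2   q2  q2 
   q3   q3  q3 
(> = start, * = accepting)

start=q0 accept=q2 q0-a->q3 q0-b->q1 q1-a->q2 q1-b->q3 q2-a->q2 q2-b->q2 q3-a->q3 q3-b->q3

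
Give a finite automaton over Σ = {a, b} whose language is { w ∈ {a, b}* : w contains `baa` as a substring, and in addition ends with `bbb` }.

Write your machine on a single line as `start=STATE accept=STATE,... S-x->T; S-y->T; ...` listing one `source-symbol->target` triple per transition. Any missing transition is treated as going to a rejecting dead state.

start=q0; accept=q6; q0-a->q0; q0-b->q1; q1-a->q2; q1-b->q1; q2-a->q3; q2-b->q1; q3-a->q3; q3-b->q4; q4-a->q3; q4-b->q5; q5-a->q3; q5-b->q6; q6-a->q3; q6-b->q6

Run two small machines in parallel and take their product. The first has 4 states tracking whether and how much of `baa` has been seen; the second has 4 states tracking how much of the suffix `bbb` has currently been matched. A product state is a pair (one from each), accepting exactly when both do. Minimizing collapses redundant product states.
With 7 states:
        a   b  
>  q0   q0  q1 
   q1   q2  q1 
   q2   q3  q1 
   q3   q3  q4 
   q4   q3  q5 
   q5   q3  q6 
 * q6   q3  q6 
(> = start, * = accepting)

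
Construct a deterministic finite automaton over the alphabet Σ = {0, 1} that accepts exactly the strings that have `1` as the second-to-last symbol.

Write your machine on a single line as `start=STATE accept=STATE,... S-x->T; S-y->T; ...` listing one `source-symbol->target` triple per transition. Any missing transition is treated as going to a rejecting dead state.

A DFA must remember the last 2 symbols (since which symbol is second-to-last isn't known until the input ends). Use one state per possible window of the last ≤2 symbols; accept from those whose window starts with `1`.
With 7 states:
        0   1  
>  s0   s1  s2 
   s1   s3  s4 
   s2   s5  s6 
   s3   s3  s4 
   s4   s5  s6 
 * s5   s3  s4 
 * s6   s5  s6 
(> = start, * = accepting)

start=s0; accept=s5,s6; s0-0->s1; s0-1->s2; s1-0->s3; s1-1->s4; s2-0->s5; s2-1->s6; s3-0->s3; s3-1->s4; s4-0->s5; s4-1->s6; s5-0->s3; s5-1->s4; s6-0->s5; s6-1->s6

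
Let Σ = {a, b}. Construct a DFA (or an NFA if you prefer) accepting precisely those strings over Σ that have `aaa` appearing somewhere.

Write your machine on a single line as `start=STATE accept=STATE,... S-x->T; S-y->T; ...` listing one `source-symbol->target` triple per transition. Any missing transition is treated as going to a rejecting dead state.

start=q0; accept=q3; q0-a->q1; q0-b->q0; q1-a->q2; q1-b->q0; q2-a->q3; q2-b->q0; q3-a->q3; q3-b->q3

States q0..q2 record the length of the longest prefix of `aaa` that matches the current input suffix. Reaching q3 means `aaa` has been seen, and we stay there forever. Accept from q3.
        a   b  
>  q0   q1  q0 
   q1   q2  q0 
   q2   q3  q0 
 * q3   q3  q3 
(> = start, * = accepting)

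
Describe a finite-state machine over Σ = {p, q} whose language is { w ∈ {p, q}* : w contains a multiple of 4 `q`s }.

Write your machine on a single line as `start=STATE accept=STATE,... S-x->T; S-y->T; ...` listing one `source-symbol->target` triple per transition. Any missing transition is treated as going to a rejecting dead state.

start=A; accept=A; A-p->A; A-q->B; B-p->B; B-q->C; C-p->C; C-q->D; D-p->D; D-q->A

Keep the running count of `q`s modulo 4: each `q` advances along the cycle A → B → C → D → A while other symbols loop. Accept at A.
With 4 states:
       p  q 
>* A   A  B 
   B   B  C 
   C   C  D 
   D   D  A 
(> = start, * = accepting)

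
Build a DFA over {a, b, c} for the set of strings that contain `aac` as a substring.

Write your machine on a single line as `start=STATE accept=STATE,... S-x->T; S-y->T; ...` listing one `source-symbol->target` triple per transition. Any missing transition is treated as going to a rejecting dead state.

Track how much of `aac` has been matched so far: state q0 is no progress, q3 is the absorbing accept state reached once `aac` has occurred. Intermediate states record partial matches; on a mismatch, fall back to the longest reusable overlap.
With 4 states:
        a   b   c  
>  q0   q1  q0  q0 
   q1   q2  q0  q0 
   q2   q2  q0  q3 
 * q3   q3  q3  q3 
(> = start, * = accepting)

start=q0; accept=q3; q0-a->q1; q0-b->q0; q0-c->q0; q1-a->q2; q1-b->q0; q1-c->q0; q2-a->q2; q2-b->q0; q2-c->q3; q3-a->q3; q3-b->q3; q3-c->q3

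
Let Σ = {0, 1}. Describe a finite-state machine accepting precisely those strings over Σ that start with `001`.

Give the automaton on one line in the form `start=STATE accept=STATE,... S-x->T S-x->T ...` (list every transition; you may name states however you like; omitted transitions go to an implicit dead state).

start=A accept=D A-0->B A-1->E B-0->C B-1->E C-0->E C-1->D D-0->D D-1->D E-0->E E-1->E

Walk along `001` while the input agrees: from A take `0` to B, and so on. Any deviation drops to the rejecting sink E. Once D is reached the prefix is confirmed and every continuation is accepted.
A 5-state machine:
       0  1 
>  A   B  E 
   B   C  E 
   C   E  D 
 * D   D  D 
   E   E  E 
(> = start, * = accepting)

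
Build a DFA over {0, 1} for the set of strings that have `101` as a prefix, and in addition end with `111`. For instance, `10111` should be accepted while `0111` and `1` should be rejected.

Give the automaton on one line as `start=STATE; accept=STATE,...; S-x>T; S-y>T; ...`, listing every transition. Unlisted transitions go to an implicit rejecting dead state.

Build one automaton per condition and run them in lockstep. One (5 states) tracks whether the input so far still matches the prefix `101`; the other (4 states) tracks how much of the suffix `111` has currently been matched. Each combined state is a pair, one component from each; accept when both components accept.
11 states suffice.
       0  1 
>  A   B  C 
   B   B  D 
   C   E  F 
   D   B  F 
   E   B  G 
   F   B  H 
   G   I  J 
   H   B  H 
   I   I  G 
   J   I  K 
 * K   I  K 
(> = start, * = accepting)

start=A; accept=K; A-0>B; A-1>C; B-0>B; B-1>D; C-0>E; C-1>F; D-0>B; D-1>F; E-0>B; E-1>G; F-0>B; F-1>H; G-0>I; G-1>J; H-0>B; H-1>H; I-0>I; I-1>G; J-0>I; J-1>K; K-0>I; K-1>K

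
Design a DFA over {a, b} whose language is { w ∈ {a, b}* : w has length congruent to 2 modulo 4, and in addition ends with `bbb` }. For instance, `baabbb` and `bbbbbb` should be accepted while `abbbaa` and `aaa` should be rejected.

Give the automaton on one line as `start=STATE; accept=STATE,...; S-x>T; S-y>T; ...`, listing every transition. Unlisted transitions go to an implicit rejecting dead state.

Handle the two conditions separately and then intersect. One (4 states) tracks the input length modulo 4; the other (4 states) tracks how much of the suffix `bbb` has currently been matched. Each combined state is a pair, one component from each; accept when both components accept. Equivalent product states are then merged.
7 states suffice.
        a   b  
>  s0   s1  s1 
   s1   s2  s2 
   s2   s3  s3 
   s3   s0  s4 
   s4   s1  s5 
   s5   s2  s6 
 * s6   s3  s3 
(> = start, * = accepting)

start=s0; accept=s6; s0-a>s1; s0-b>s1; s1-a>s2; s1-b>s2; s2-a>s3; s2-b>s3; s3-a>s0; s3-b>s4; s4-a>s1; s4-b>s5; s5-a>s2; s5-b>s6; s6-a>s3; s6-b>s3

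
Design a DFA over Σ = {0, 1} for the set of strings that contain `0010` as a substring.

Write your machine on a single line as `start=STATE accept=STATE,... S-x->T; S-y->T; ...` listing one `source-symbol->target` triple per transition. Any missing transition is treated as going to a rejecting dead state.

start=s0; accept=s4; s0-0->s1; s0-1->s0; s1-0->s2; s1-1->s0; s2-0->s2; s2-1->s3; s3-0->s4; s3-1->s0; s4-0->s4; s4-1->s4

States s0..s3 record the length of the longest prefix of `0010` that matches the current input suffix. Reaching s4 means `0010` has been seen, and we stay there forever. Accept from s4.
With 5 states:
        0   1  
>  s0   s1  s0 
   s1   s2  s0 
   s2   s2  s3 
   s3   s4  s0 
 * s4   s4  s4 
(> = start, * = accepting)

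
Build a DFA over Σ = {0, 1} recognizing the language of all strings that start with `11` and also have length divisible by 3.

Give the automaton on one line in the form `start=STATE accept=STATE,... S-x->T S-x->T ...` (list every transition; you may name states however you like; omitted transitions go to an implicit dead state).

start=s0 accept=s4 s0-0->s1 s0-1->s2 s1-0->s1 s1-1->s1 s2-0->s1 s2-1->s3 s3-0->s4 s3-1->s4 s4-0->s5 s4-1->s5 s5-0->s3 s5-1->s3

Handle the two conditions separately and then intersect. The first has 4 states tracking whether the input so far still matches the prefix `11`; the second has 3 states tracking the input length modulo 3. A product state is a pair (one from each), accepting exactly when both do. Equivalent product states are then merged.
        0   1  
>  s0   s1  s2 
   s1   s1  s1 
   s2   s1  s3 
   s3   s4  s4 
 * s4   s5  s5 
   s5   s3  s3 
(> = start, * = accepting)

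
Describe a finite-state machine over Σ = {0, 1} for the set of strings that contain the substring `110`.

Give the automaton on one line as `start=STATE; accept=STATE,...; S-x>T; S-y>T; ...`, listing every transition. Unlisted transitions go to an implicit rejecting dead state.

start=q0; accept=q3; q0-0>q0; q0-1>q1; q1-0>q0; q1-1>q2; q2-0>q3; q2-1>q2; q3-0>q3; q3-1>q3

Track how much of `110` has been matched so far: state q0 is no progress, q3 is the absorbing accept state reached once `110` has occurred. Intermediate states record partial matches; on a mismatch, fall back to the longest reusable overlap.
A 4-state machine:
        0   1  
>  q0   q0  q1 
   q1   q0  q2 
   q2   q3  q2 
 * q3   q3  q3 
(> = start, * = accepting)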